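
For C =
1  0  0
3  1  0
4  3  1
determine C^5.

C = I + N where N = [[0, 0, 0], [3, 0, 0], [4, 3, 0]] is strictly lower-triangular, so N^3 = 0.
(I + N)^5 = I + 5·N + 10·N^2 = [[1, 0, 0], [15, 1, 0], [110, 15, 1]].

[[1, 0, 0], [15, 1, 0], [110, 15, 1]]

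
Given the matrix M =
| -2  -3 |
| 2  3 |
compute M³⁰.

[[-2, -3], [2, 3]]

M² = M (a projection; rank 1, trace 1), so M³⁰ = M.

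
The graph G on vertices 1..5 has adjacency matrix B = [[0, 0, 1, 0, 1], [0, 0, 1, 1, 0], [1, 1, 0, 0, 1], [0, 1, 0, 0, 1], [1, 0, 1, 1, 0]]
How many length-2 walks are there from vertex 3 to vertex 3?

The number of length-2 walks from vertex 3 to vertex 3 is entry (3,3) of B², where B is the adjacency matrix.
B² = [[2, 1, 1, 1, 1], [1, 2, 0, 0, 2], [1, 0, 3, 2, 1], [1, 0, 2, 2, 0], [1, 2, 1, 0, 3]]

3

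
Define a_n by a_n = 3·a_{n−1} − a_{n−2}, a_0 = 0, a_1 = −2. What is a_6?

With companion matrix Q = [[3, −1], [1, 0]], [a_n, a_{n−1}]ᵀ = Q·[a_{n−1}, a_{n−2}]ᵀ, so [a_6, a_5]ᵀ = Q^5·[a_1, a_0]ᵀ.
Q^5 = [[144, −55], [55, −21]], giving [a_6, a_5]ᵀ = [[−288], [−110]].

−288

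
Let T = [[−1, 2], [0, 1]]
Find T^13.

[[−1, 2], [0, 1]]

T² = I (check: tr T = 0 and det T = −1), so T^13 = T since 13 is odd.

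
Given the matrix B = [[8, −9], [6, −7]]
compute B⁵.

[[98, −99], [66, −67]]

tr B = 1 and det B = −2, so the characteristic polynomial is λ² − (1)λ + (−2) with roots 2 and −1.
Eigenvectors give P = [[−3, 1], [−2, 1]] with P⁻¹ = [[−1, 1], [−2, 3]], and B = P·diag(2, −1)·P⁻¹.
Then B⁵ = P·diag(32, −1)·P⁻¹ = [[−96, −1], [−64, −1]] · [[−1, 1], [−2, 3]] = [[98, −99], [66, −67]].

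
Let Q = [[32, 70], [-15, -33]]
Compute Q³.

[[218, 490], [-105, -237]]

tr Q = -1 and det Q = -6, so the characteristic polynomial is λ² − (-1)λ + (-6) with roots -3 and 2.
Eigenvectors give P = [[-2, 7], [1, -3]] with P⁻¹ = [[3, 7], [1, 2]], and Q = P·diag(-3, 2)·P⁻¹.
Then Q³ = P·diag(-27, 8)·P⁻¹ = [[54, 56], [-27, -24]] · [[3, 7], [1, 2]] = [[218, 490], [-105, -237]].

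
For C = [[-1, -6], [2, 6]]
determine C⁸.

[[-18659, -37830], [12610, 25476]]

tr C = 5 and det C = 6, so the characteristic polynomial is λ² − (5)λ + (6) with roots 3 and 2.
Eigenvectors give P = [[3, -2], [-2, 1]] with P⁻¹ = [[-1, -2], [-2, -3]], and C = P·diag(3, 2)·P⁻¹.
Then C⁸ = P·diag(6561, 256)·P⁻¹ = [[19683, -512], [-13122, 256]] · [[-1, -2], [-2, -3]] = [[-18659, -37830], [12610, 25476]].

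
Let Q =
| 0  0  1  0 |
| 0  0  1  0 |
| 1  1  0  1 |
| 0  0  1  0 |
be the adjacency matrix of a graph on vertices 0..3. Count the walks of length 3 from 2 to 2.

The number of length-3 walks from vertex 2 to vertex 2 is entry (2,2) of Q³, where Q is the adjacency matrix.
Q² = [[1, 1, 0, 1], [1, 1, 0, 1], [0, 0, 3, 0], [1, 1, 0, 1]]
Q³ = [[0, 0, 3, 0], [0, 0, 3, 0], [3, 3, 0, 3], [0, 0, 3, 0]]

0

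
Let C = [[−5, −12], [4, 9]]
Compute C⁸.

tr C = 4 and det C = 3, so the characteristic polynomial is λ² − (4)λ + (3) with roots 3 and 1.
Eigenvectors give P = [[3, −2], [−2, 1]] with P⁻¹ = [[−1, −2], [−2, −3]], and C = P·diag(3, 1)·P⁻¹.
Then C⁸ = P·diag(6561, 1)·P⁻¹ = [[19683, −2], [−13122, 1]] · [[−1, −2], [−2, −3]] = [[−19679, −39360], [13120, 26241]].

[[−19679, −39360], [13120, 26241]]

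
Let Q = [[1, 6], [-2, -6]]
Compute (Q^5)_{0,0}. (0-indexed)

tr Q = -5 and det Q = 6, so the characteristic polynomial is λ² − (-5)λ + (6) with roots -3 and -2.
Eigenvectors give P = [[3, -2], [-2, 1]] with P⁻¹ = [[-1, -2], [-2, -3]], and Q = P·diag(-3, -2)·P⁻¹.
Then Q^5 = P·diag(-243, -32)·P⁻¹ = [[-729, 64], [486, -32]] · [[-1, -2], [-2, -3]] = [[601, 1266], [-422, -876]].

601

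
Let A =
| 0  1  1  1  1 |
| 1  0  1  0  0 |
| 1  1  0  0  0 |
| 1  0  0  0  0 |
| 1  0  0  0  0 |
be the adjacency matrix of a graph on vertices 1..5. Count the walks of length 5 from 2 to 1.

The number of length-5 walks from vertex 2 to vertex 1 is entry (2,1) of A^5, where A is the adjacency matrix.
A^2 = [[4, 1, 1, 0, 0], [1, 2, 1, 1, 1], [1, 1, 2, 1, 1], [0, 1, 1, 1, 1], [0, 1, 1, 1, 1]]
A^3 = [[2, 5, 5, 4, 4], [5, 2, 3, 1, 1], [5, 3, 2, 1, 1], [4, 1, 1, 0, 0], [4, 1, 1, 0, 0]]
A^4 = [[18, 7, 7, 2, 2], [7, 8, 7, 5, 5], [7, 7, 8, 5, 5], [2, 5, 5, 4, 4], [2, 5, 5, 4, 4]]
A^5 = [[18, 25, 25, 18, 18], [25, 14, 15, 7, 7], [25, 15, 14, 7, 7], [18, 7, 7, 2, 2], [18, 7, 7, 2, 2]]

25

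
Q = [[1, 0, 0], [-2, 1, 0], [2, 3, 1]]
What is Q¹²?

[[1, 0, 0], [-24, 1, 0], [-372, 36, 1]]

Q = I + N where N = [[0, 0, 0], [-2, 0, 0], [2, 3, 0]] is strictly lower-triangular, so N³ = 0.
(I + N)¹² = I + 12·N + 66·N² = [[1, 0, 0], [-24, 1, 0], [-372, 36, 1]].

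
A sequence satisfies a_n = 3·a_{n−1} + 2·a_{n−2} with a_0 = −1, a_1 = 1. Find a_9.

9805

With companion matrix T = [[3, 2], [1, 0]], [a_n, a_{n−1}]ᵀ = T·[a_{n−1}, a_{n−2}]ᵀ, so [a_9, a_8]ᵀ = T⁸·[a_1, a_0]ᵀ.
T⁸ = [[22363, 12558], [6279, 3526]], giving [a_9, a_8]ᵀ = [[9805], [2753]].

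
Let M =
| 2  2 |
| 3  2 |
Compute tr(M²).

20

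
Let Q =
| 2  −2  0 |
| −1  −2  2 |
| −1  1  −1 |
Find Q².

[[6, 0, −4], [−2, 8, −6], [−2, −1, 3]]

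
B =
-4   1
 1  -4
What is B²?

[[17, -8], [-8, 17]]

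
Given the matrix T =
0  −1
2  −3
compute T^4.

[[−14, 15], [−30, 31]]

T^2 = [[−2, 3], [−6, 7]]
T^3 = [[6, −7], [14, −15]]
T^4 = [[−14, 15], [−30, 31]]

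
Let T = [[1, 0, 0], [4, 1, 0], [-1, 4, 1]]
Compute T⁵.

[[1, 0, 0], [20, 1, 0], [155, 20, 1]]

T = I + N where N = [[0, 0, 0], [4, 0, 0], [-1, 4, 0]] is strictly lower-triangular, so N³ = 0.
(I + N)⁵ = I + 5·N + 10·N² = [[1, 0, 0], [20, 1, 0], [155, 20, 1]].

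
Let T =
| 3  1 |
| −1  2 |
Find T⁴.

T² = [[8, 5], [−5, 3]]
T³ = [[19, 18], [−18, 1]]
T⁴ = [[39, 55], [−55, −16]]

[[39, 55], [−55, −16]]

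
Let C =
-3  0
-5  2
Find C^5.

tr C = -1 and det C = -6, so the characteristic polynomial is λ² − (-1)λ + (-6) with roots -3 and 2.
Eigenvectors give P = [[1, 0], [1, -1]] with P⁻¹ = [[1, 0], [1, -1]], and C = P·diag(-3, 2)·P⁻¹.
Then C^5 = P·diag(-243, 32)·P⁻¹ = [[-243, 0], [-243, -32]] · [[1, 0], [1, -1]] = [[-243, 0], [-275, 32]].

[[-243, 0], [-275, 32]]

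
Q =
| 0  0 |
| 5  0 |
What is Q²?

[[0, 0], [0, 0]]

Q is strictly triangular, hence nilpotent: Q² = 0, so Q² = 0.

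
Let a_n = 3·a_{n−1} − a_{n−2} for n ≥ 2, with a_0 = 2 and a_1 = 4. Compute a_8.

3194

With companion matrix Q = [[3, −1], [1, 0]], [a_n, a_{n−1}]ᵀ = Q·[a_{n−1}, a_{n−2}]ᵀ, so [a_8, a_7]ᵀ = Q⁷·[a_1, a_0]ᵀ.
Q⁷ = [[987, −377], [377, −144]], giving [a_8, a_7]ᵀ = [[3194], [1220]].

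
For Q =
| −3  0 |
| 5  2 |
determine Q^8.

[[6561, 0], [−6305, 256]]

tr Q = −1 and det Q = −6, so the characteristic polynomial is λ² − (−1)λ + (−6) with roots −3 and 2.
Eigenvectors give P = [[1, 0], [−1, −1]] with P⁻¹ = [[1, 0], [−1, −1]], and Q = P·diag(−3, 2)·P⁻¹.
Then Q^8 = P·diag(6561, 256)·P⁻¹ = [[6561, 0], [−6561, −256]] · [[1, 0], [−1, −1]] = [[6561, 0], [−6305, 256]].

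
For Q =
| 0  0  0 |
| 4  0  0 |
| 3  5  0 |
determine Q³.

[[0, 0, 0], [0, 0, 0], [0, 0, 0]]

Q is strictly triangular, hence nilpotent: Q³ = 0, so Q³ = 0.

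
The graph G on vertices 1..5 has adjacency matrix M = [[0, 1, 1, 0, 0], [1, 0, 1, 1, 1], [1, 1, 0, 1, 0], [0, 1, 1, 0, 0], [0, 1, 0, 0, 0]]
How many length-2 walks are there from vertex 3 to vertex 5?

1

The number of length-2 walks from vertex 3 to vertex 5 is entry (3,5) of M², where M is the adjacency matrix.
M² = [[2, 1, 1, 2, 1], [1, 4, 2, 1, 0], [1, 2, 3, 1, 1], [2, 1, 1, 2, 1], [1, 0, 1, 1, 1]]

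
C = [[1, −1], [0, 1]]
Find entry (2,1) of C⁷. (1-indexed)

0

C = I + N where N = [[0, −1], [0, 0]] is strictly upper-triangular, so N² = 0.
(I + N)⁷ = I + 7·N = [[1, −7], [0, 1]].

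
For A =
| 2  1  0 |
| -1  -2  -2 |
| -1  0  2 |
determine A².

[[3, 0, -2], [2, 3, 0], [-4, -1, 4]]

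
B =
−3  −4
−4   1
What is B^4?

[[689, 336], [336, 353]]

B^2 = [[25, 8], [8, 17]]
B^3 = [[−107, −92], [−92, −15]]
B^4 = [[689, 336], [336, 353]]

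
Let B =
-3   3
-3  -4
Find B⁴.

[[-441, -147], [147, -392]]

B² = [[0, -21], [21, 7]]
B³ = [[63, 84], [-84, 35]]
B⁴ = [[-441, -147], [147, -392]]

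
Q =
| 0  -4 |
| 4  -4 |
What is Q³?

Q² = [[-16, 16], [-16, 0]]
Q³ = [[64, 0], [0, 64]]

[[64, 0], [0, 64]]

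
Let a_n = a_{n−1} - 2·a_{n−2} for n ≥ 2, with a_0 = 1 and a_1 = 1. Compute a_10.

23

With companion matrix B = [[1, -2], [1, 0]], [a_n, a_{n−1}]ᵀ = B·[a_{n−1}, a_{n−2}]ᵀ, so [a_10, a_9]ᵀ = B^9·[a_1, a_0]ᵀ.
B^9 = [[-11, 34], [-17, 6]], giving [a_10, a_9]ᵀ = [[23], [-11]].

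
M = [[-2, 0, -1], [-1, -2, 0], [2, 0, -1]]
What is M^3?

M^2 = [[2, 0, 3], [4, 4, 1], [-6, 0, -1]]
M^3 = [[2, 0, -5], [-10, -8, -5], [10, 0, 7]]

[[2, 0, -5], [-10, -8, -5], [10, 0, 7]]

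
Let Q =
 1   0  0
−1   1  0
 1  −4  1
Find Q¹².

Q = I + N where N = [[0, 0, 0], [−1, 0, 0], [1, −4, 0]] is strictly lower-triangular, so N³ = 0.
(I + N)¹² = I + 12·N + 66·N² = [[1, 0, 0], [−12, 1, 0], [276, −48, 1]].

[[1, 0, 0], [−12, 1, 0], [276, −48, 1]]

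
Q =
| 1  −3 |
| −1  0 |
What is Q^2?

[[4, −3], [−1, 3]]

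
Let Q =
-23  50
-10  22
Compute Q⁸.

[[31781, -63050], [12610, -24964]]

tr Q = -1 and det Q = -6, so the characteristic polynomial is λ² − (-1)λ + (-6) with roots 2 and -3.
Eigenvectors give P = [[2, 5], [1, 2]] with P⁻¹ = [[-2, 5], [1, -2]], and Q = P·diag(2, -3)·P⁻¹.
Then Q⁸ = P·diag(256, 6561)·P⁻¹ = [[512, 32805], [256, 13122]] · [[-2, 5], [1, -2]] = [[31781, -63050], [12610, -24964]].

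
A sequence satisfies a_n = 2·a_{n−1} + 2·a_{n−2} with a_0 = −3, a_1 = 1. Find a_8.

−1072

With companion matrix T = [[2, 2], [1, 0]], [a_n, a_{n−1}]ᵀ = T·[a_{n−1}, a_{n−2}]ᵀ, so [a_8, a_7]ᵀ = T⁷·[a_1, a_0]ᵀ.
T⁷ = [[896, 656], [328, 240]], giving [a_8, a_7]ᵀ = [[−1072], [−392]].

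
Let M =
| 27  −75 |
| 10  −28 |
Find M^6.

tr M = −1 and det M = −6, so the characteristic polynomial is λ² − (−1)λ + (−6) with roots 2 and −3.
Eigenvectors give P = [[3, −5], [1, −2]] with P⁻¹ = [[2, −5], [1, −3]], and M = P·diag(2, −3)·P⁻¹.
Then M^6 = P·diag(64, 729)·P⁻¹ = [[192, −3645], [64, −1458]] · [[2, −5], [1, −3]] = [[−3261, 9975], [−1330, 4054]].

[[−3261, 9975], [−1330, 4054]]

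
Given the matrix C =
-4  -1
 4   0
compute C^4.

C^2 = [[12, 4], [-16, -4]]
C^3 = [[-32, -12], [48, 16]]
C^4 = [[80, 32], [-128, -48]]

[[80, 32], [-128, -48]]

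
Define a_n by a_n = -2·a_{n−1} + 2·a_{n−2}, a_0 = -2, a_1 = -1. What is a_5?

With companion matrix A = [[-2, 2], [1, 0]], [a_n, a_{n−1}]ᵀ = A·[a_{n−1}, a_{n−2}]ᵀ, so [a_5, a_4]ᵀ = A⁴·[a_1, a_0]ᵀ.
A⁴ = [[44, -32], [-16, 12]], giving [a_5, a_4]ᵀ = [[20], [-8]].

20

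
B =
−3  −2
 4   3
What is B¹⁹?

B² = I (check: tr B = 0 and det B = −1), so B¹⁹ = B since 19 is odd.

[[−3, −2], [4, 3]]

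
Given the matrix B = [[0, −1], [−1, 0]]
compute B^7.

[[0, −1], [−1, 0]]

B² = I (check: tr B = 0 and det B = −1), so B^7 = B since 7 is odd.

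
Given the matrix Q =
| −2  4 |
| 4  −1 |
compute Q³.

[[−88, 92], [92, −65]]

Q² = [[20, −12], [−12, 17]]
Q³ = [[−88, 92], [92, −65]]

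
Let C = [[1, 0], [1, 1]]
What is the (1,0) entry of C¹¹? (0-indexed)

11

C = I + N where N = [[0, 0], [1, 0]] is strictly lower-triangular, so N² = 0.
(I + N)¹¹ = I + 11·N = [[1, 0], [11, 1]].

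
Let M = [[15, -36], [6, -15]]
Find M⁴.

tr M = 0 and det M = -9, so the characteristic polynomial is λ² − (0)λ + (-9) with roots 3 and -3.
Eigenvectors give P = [[-3, -2], [-1, -1]] with P⁻¹ = [[-1, 2], [1, -3]], and M = P·diag(3, -3)·P⁻¹.
Then M⁴ = P·diag(81, 81)·P⁻¹ = [[-243, -162], [-81, -81]] · [[-1, 2], [1, -3]] = [[81, 0], [0, 81]].

[[81, 0], [0, 81]]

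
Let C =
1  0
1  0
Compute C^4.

[[1, 0], [1, 0]]

C² = C (a projection; rank 1, trace 1), so C^4 = C.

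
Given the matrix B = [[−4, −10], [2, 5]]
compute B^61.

[[−4, −10], [2, 5]]

B² = B (a projection; rank 1, trace 1), so B^61 = B.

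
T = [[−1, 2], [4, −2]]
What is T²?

[[9, −6], [−12, 12]]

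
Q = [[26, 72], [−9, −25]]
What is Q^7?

[[1160, 3096], [−387, −1033]]

tr Q = 1 and det Q = −2, so the characteristic polynomial is λ² − (1)λ + (−2) with roots −1 and 2.
Eigenvectors give P = [[8, −3], [−3, 1]] with P⁻¹ = [[−1, −3], [−3, −8]], and Q = P·diag(−1, 2)·P⁻¹.
Then Q^7 = P·diag(−1, 128)·P⁻¹ = [[−8, −384], [3, 128]] · [[−1, −3], [−3, −8]] = [[1160, 3096], [−387, −1033]].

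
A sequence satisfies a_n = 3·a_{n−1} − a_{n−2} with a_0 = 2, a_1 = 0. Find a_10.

With companion matrix T = [[3, −1], [1, 0]], [a_n, a_{n−1}]ᵀ = T·[a_{n−1}, a_{n−2}]ᵀ, so [a_10, a_9]ᵀ = T^9·[a_1, a_0]ᵀ.
T^9 = [[6765, −2584], [2584, −987]], giving [a_10, a_9]ᵀ = [[−5168], [−1974]].

−5168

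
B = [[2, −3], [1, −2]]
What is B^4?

B² = I (check: tr B = 0 and det B = −1), so B^4 = I since 4 is even.

[[1, 0], [0, 1]]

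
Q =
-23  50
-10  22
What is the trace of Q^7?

-2059

tr Q = -1 and det Q = -6, so the characteristic polynomial is λ² − (-1)λ + (-6) with roots 2 and -3.
Eigenvectors give P = [[-2, 5], [-1, 2]] with P⁻¹ = [[2, -5], [1, -2]], and Q = P·diag(2, -3)·P⁻¹.
Then Q^7 = P·diag(128, -2187)·P⁻¹ = [[-256, -10935], [-128, -4374]] · [[2, -5], [1, -2]] = [[-11447, 23150], [-4630, 9388]].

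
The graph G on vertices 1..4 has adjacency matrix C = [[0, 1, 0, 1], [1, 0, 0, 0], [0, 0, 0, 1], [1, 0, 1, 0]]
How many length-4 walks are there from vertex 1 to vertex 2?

The number of length-4 walks from vertex 1 to vertex 2 is entry (1,2) of C^4, where C is the adjacency matrix.
C^2 = [[2, 0, 1, 0], [0, 1, 0, 1], [1, 0, 1, 0], [0, 1, 0, 2]]
C^3 = [[0, 2, 0, 3], [2, 0, 1, 0], [0, 1, 0, 2], [3, 0, 2, 0]]
C^4 = [[5, 0, 3, 0], [0, 2, 0, 3], [3, 0, 2, 0], [0, 3, 0, 5]]

0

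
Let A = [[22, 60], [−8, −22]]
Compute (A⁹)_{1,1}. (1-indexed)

5632

tr A = 0 and det A = −4, so the characteristic polynomial is λ² − (0)λ + (−4) with roots 2 and −2.
Eigenvectors give P = [[−3, −5], [1, 2]] with P⁻¹ = [[−2, −5], [1, 3]], and A = P·diag(2, −2)·P⁻¹.
Then A⁹ = P·diag(512, −512)·P⁻¹ = [[−1536, 2560], [512, −1024]] · [[−2, −5], [1, 3]] = [[5632, 15360], [−2048, −5632]].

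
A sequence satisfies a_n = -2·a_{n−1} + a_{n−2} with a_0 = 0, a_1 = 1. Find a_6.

With companion matrix C = [[-2, 1], [1, 0]], [a_n, a_{n−1}]ᵀ = C·[a_{n−1}, a_{n−2}]ᵀ, so [a_6, a_5]ᵀ = C^5·[a_1, a_0]ᵀ.
C^5 = [[-70, 29], [29, -12]], giving [a_6, a_5]ᵀ = [[-70], [29]].

-70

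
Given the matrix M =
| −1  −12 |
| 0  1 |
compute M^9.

[[−1, −12], [0, 1]]

M² = I (check: tr M = 0 and det M = −1), so M^9 = M since 9 is odd.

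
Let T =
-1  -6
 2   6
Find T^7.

tr T = 5 and det T = 6, so the characteristic polynomial is λ² − (5)λ + (6) with roots 3 and 2.
Eigenvectors give P = [[3, 2], [-2, -1]] with P⁻¹ = [[-1, -2], [2, 3]], and T = P·diag(3, 2)·P⁻¹.
Then T^7 = P·diag(2187, 128)·P⁻¹ = [[6561, 256], [-4374, -128]] · [[-1, -2], [2, 3]] = [[-6049, -12354], [4118, 8364]].

[[-6049, -12354], [4118, 8364]]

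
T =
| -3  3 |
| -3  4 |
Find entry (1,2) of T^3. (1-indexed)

12

T^2 = [[0, 3], [-3, 7]]
T^3 = [[-9, 12], [-12, 19]]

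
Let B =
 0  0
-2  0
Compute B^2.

[[0, 0], [0, 0]]

B is strictly triangular, hence nilpotent: B^2 = 0, so B^2 = 0.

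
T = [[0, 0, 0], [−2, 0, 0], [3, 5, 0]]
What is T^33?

T is strictly triangular, hence nilpotent: T^3 = 0, so T^33 = 0.

[[0, 0, 0], [0, 0, 0], [0, 0, 0]]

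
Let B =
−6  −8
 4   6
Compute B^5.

tr B = 0 and det B = −4, so the characteristic polynomial is λ² − (0)λ + (−4) with roots −2 and 2.
Eigenvectors give P = [[−2, −1], [1, 1]] with P⁻¹ = [[−1, −1], [1, 2]], and B = P·diag(−2, 2)·P⁻¹.
Then B^5 = P·diag(−32, 32)·P⁻¹ = [[64, −32], [−32, 32]] · [[−1, −1], [1, 2]] = [[−96, −128], [64, 96]].

[[−96, −128], [64, 96]]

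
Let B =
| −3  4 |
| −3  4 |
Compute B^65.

B² = B (a projection; rank 1, trace 1), so B^65 = B.

[[−3, 4], [−3, 4]]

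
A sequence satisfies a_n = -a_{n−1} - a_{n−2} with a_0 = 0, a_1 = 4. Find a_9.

With companion matrix M = [[-1, -1], [1, 0]], [a_n, a_{n−1}]ᵀ = M·[a_{n−1}, a_{n−2}]ᵀ, so [a_9, a_8]ᵀ = M⁸·[a_1, a_0]ᵀ.
M⁸ = [[0, 1], [-1, -1]], giving [a_9, a_8]ᵀ = [[0], [-4]].

0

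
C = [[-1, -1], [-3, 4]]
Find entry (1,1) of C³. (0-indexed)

C² = [[4, -3], [-9, 19]]
C³ = [[5, -16], [-48, 85]]

85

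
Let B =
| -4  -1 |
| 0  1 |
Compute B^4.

[[256, 51], [0, 1]]

B^2 = [[16, 3], [0, 1]]
B^3 = [[-64, -13], [0, 1]]
B^4 = [[256, 51], [0, 1]]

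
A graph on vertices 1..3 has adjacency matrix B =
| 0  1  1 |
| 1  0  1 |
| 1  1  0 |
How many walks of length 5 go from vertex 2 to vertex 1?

11

The number of length-5 walks from vertex 2 to vertex 1 is entry (2,1) of B⁵, where B is the adjacency matrix.
B² = [[2, 1, 1], [1, 2, 1], [1, 1, 2]]
B³ = [[2, 3, 3], [3, 2, 3], [3, 3, 2]]
B⁴ = [[6, 5, 5], [5, 6, 5], [5, 5, 6]]
B⁵ = [[10, 11, 11], [11, 10, 11], [11, 11, 10]]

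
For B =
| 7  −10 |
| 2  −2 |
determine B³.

[[103, −190], [38, −68]]

tr B = 5 and det B = 6, so the characteristic polynomial is λ² − (5)λ + (6) with roots 3 and 2.
Eigenvectors give P = [[5, 2], [2, 1]] with P⁻¹ = [[1, −2], [−2, 5]], and B = P·diag(3, 2)·P⁻¹.
Then B³ = P·diag(27, 8)·P⁻¹ = [[135, 16], [54, 8]] · [[1, −2], [−2, 5]] = [[103, −190], [38, −68]].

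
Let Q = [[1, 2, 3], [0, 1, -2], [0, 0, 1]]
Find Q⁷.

[[1, 14, -63], [0, 1, -14], [0, 0, 1]]

Q = I + N where N = [[0, 2, 3], [0, 0, -2], [0, 0, 0]] is strictly upper-triangular, so N³ = 0.
(I + N)⁷ = I + 7·N + 21·N² = [[1, 14, -63], [0, 1, -14], [0, 0, 1]].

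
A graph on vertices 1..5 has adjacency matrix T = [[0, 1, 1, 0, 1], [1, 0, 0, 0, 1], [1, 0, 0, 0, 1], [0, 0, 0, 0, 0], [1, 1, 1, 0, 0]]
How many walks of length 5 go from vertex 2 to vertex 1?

The number of length-5 walks from vertex 2 to vertex 1 is entry (2,1) of T⁵, where T is the adjacency matrix.
T² = [[3, 1, 1, 0, 2], [1, 2, 2, 0, 1], [1, 2, 2, 0, 1], [0, 0, 0, 0, 0], [2, 1, 1, 0, 3]]
T³ = [[4, 5, 5, 0, 5], [5, 2, 2, 0, 5], [5, 2, 2, 0, 5], [0, 0, 0, 0, 0], [5, 5, 5, 0, 4]]
T⁴ = [[15, 9, 9, 0, 14], [9, 10, 10, 0, 9], [9, 10, 10, 0, 9], [0, 0, 0, 0, 0], [14, 9, 9, 0, 15]]
T⁵ = [[32, 29, 29, 0, 33], [29, 18, 18, 0, 29], [29, 18, 18, 0, 29], [0, 0, 0, 0, 0], [33, 29, 29, 0, 32]]

29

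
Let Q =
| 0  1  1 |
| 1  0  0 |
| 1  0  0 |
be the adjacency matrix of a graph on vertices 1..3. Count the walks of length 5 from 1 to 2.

The number of length-5 walks from vertex 1 to vertex 2 is entry (1,2) of Q^5, where Q is the adjacency matrix.
Q^2 = [[2, 0, 0], [0, 1, 1], [0, 1, 1]]
Q^3 = [[0, 2, 2], [2, 0, 0], [2, 0, 0]]
Q^4 = [[4, 0, 0], [0, 2, 2], [0, 2, 2]]
Q^5 = [[0, 4, 4], [4, 0, 0], [4, 0, 0]]

4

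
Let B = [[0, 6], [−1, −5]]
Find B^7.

[[3990, 12354], [−2059, −6305]]

tr B = −5 and det B = 6, so the characteristic polynomial is λ² − (−5)λ + (6) with roots −2 and −3.
Eigenvectors give P = [[3, −2], [−1, 1]] with P⁻¹ = [[1, 2], [1, 3]], and B = P·diag(−2, −3)·P⁻¹.
Then B^7 = P·diag(−128, −2187)·P⁻¹ = [[−384, 4374], [128, −2187]] · [[1, 2], [1, 3]] = [[3990, 12354], [−2059, −6305]].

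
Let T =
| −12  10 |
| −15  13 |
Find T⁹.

tr T = 1 and det T = −6, so the characteristic polynomial is λ² − (1)λ + (−6) with roots −2 and 3.
Eigenvectors give P = [[1, −2], [1, −3]] with P⁻¹ = [[3, −2], [1, −1]], and T = P·diag(−2, 3)·P⁻¹.
Then T⁹ = P·diag(−512, 19683)·P⁻¹ = [[−512, −39366], [−512, −59049]] · [[3, −2], [1, −1]] = [[−40902, 40390], [−60585, 60073]].

[[−40902, 40390], [−60585, 60073]]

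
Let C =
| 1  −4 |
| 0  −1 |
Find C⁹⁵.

C² = I (check: tr C = 0 and det C = −1), so C⁹⁵ = C since 95 is odd.

[[1, −4], [0, −1]]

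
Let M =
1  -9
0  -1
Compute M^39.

M² = I (check: tr M = 0 and det M = -1), so M^39 = M since 39 is odd.

[[1, -9], [0, -1]]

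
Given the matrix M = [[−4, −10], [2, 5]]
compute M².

M² = M (a projection; rank 1, trace 1), so M² = M.

[[−4, −10], [2, 5]]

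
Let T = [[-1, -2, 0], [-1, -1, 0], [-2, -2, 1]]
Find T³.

[[-7, -10, 0], [-5, -7, 0], [-8, -10, 1]]

T² = [[3, 4, 0], [2, 3, 0], [2, 4, 1]]
T³ = [[-7, -10, 0], [-5, -7, 0], [-8, -10, 1]]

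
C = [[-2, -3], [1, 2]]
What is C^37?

[[-2, -3], [1, 2]]

C² = I (check: tr C = 0 and det C = -1), so C^37 = C since 37 is odd.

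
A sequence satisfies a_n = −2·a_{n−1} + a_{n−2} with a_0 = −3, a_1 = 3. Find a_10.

−10089

With companion matrix M = [[−2, 1], [1, 0]], [a_n, a_{n−1}]ᵀ = M·[a_{n−1}, a_{n−2}]ᵀ, so [a_10, a_9]ᵀ = M⁹·[a_1, a_0]ᵀ.
M⁹ = [[−2378, 985], [985, −408]], giving [a_10, a_9]ᵀ = [[−10089], [4179]].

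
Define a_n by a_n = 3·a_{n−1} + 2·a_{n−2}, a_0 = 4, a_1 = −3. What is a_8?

With companion matrix Q = [[3, 2], [1, 0]], [a_n, a_{n−1}]ᵀ = Q·[a_{n−1}, a_{n−2}]ᵀ, so [a_8, a_7]ᵀ = Q^7·[a_1, a_0]ᵀ.
Q^7 = [[6279, 3526], [1763, 990]], giving [a_8, a_7]ᵀ = [[−4733], [−1329]].

−4733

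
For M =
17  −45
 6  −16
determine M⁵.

[[197, −495], [66, −166]]

tr M = 1 and det M = −2, so the characteristic polynomial is λ² − (1)λ + (−2) with roots 2 and −1.
Eigenvectors give P = [[3, −5], [1, −2]] with P⁻¹ = [[2, −5], [1, −3]], and M = P·diag(2, −1)·P⁻¹.
Then M⁵ = P·diag(32, −1)·P⁻¹ = [[96, 5], [32, 2]] · [[2, −5], [1, −3]] = [[197, −495], [66, −166]].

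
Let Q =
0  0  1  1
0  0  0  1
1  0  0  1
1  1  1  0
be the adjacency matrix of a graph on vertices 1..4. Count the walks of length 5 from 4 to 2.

11

The number of length-5 walks from vertex 4 to vertex 2 is entry (4,2) of Q⁵, where Q is the adjacency matrix.
Q² = [[2, 1, 1, 1], [1, 1, 1, 0], [1, 1, 2, 1], [1, 0, 1, 3]]
Q³ = [[2, 1, 3, 4], [1, 0, 1, 3], [3, 1, 2, 4], [4, 3, 4, 2]]
Q⁴ = [[7, 4, 6, 6], [4, 3, 4, 2], [6, 4, 7, 6], [6, 2, 6, 11]]
Q⁵ = [[12, 6, 13, 17], [6, 2, 6, 11], [13, 6, 12, 17], [17, 11, 17, 14]]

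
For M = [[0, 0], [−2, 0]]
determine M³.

[[0, 0], [0, 0]]

M is strictly triangular, hence nilpotent: M² = 0, so M³ = 0.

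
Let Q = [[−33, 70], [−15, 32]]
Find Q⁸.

tr Q = −1 and det Q = −6, so the characteristic polynomial is λ² − (−1)λ + (−6) with roots 2 and −3.
Eigenvectors give P = [[−2, −7], [−1, −3]] with P⁻¹ = [[3, −7], [−1, 2]], and Q = P·diag(2, −3)·P⁻¹.
Then Q⁸ = P·diag(256, 6561)·P⁻¹ = [[−512, −45927], [−256, −19683]] · [[3, −7], [−1, 2]] = [[44391, −88270], [18915, −37574]].

[[44391, −88270], [18915, −37574]]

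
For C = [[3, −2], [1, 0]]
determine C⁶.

tr C = 3 and det C = 2, so the characteristic polynomial is λ² − (3)λ + (2) with roots 1 and 2.
Eigenvectors give P = [[−1, −2], [−1, −1]] with P⁻¹ = [[1, −2], [−1, 1]], and C = P·diag(1, 2)·P⁻¹.
Then C⁶ = P·diag(1, 64)·P⁻¹ = [[−1, −128], [−1, −64]] · [[1, −2], [−1, 1]] = [[127, −126], [63, −62]].

[[127, −126], [63, −62]]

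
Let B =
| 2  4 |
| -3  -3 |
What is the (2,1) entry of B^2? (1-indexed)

3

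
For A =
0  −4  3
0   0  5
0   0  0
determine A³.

[[0, 0, 0], [0, 0, 0], [0, 0, 0]]

A is strictly triangular, hence nilpotent: A³ = 0, so A³ = 0.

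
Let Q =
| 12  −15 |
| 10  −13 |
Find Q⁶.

[[−1266, 1995], [−1330, 2059]]

tr Q = −1 and det Q = −6, so the characteristic polynomial is λ² − (−1)λ + (−6) with roots 2 and −3.
Eigenvectors give P = [[3, −1], [2, −1]] with P⁻¹ = [[1, −1], [2, −3]], and Q = P·diag(2, −3)·P⁻¹.
Then Q⁶ = P·diag(64, 729)·P⁻¹ = [[192, −729], [128, −729]] · [[1, −1], [2, −3]] = [[−1266, 1995], [−1330, 2059]].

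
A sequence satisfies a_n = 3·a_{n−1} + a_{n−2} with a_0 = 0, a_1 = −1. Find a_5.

With companion matrix Q = [[3, 1], [1, 0]], [a_n, a_{n−1}]ᵀ = Q·[a_{n−1}, a_{n−2}]ᵀ, so [a_5, a_4]ᵀ = Q^4·[a_1, a_0]ᵀ.
Q^4 = [[109, 33], [33, 10]], giving [a_5, a_4]ᵀ = [[−109], [−33]].

−109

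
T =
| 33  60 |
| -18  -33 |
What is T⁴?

tr T = 0 and det T = -9, so the characteristic polynomial is λ² − (0)λ + (-9) with roots -3 and 3.
Eigenvectors give P = [[-5, -2], [3, 1]] with P⁻¹ = [[1, 2], [-3, -5]], and T = P·diag(-3, 3)·P⁻¹.
Then T⁴ = P·diag(81, 81)·P⁻¹ = [[-405, -162], [243, 81]] · [[1, 2], [-3, -5]] = [[81, 0], [0, 81]].

[[81, 0], [0, 81]]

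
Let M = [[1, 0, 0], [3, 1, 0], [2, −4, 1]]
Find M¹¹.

M = I + N where N = [[0, 0, 0], [3, 0, 0], [2, −4, 0]] is strictly lower-triangular, so N³ = 0.
(I + N)¹¹ = I + 11·N + 55·N² = [[1, 0, 0], [33, 1, 0], [−638, −44, 1]].

[[1, 0, 0], [33, 1, 0], [−638, −44, 1]]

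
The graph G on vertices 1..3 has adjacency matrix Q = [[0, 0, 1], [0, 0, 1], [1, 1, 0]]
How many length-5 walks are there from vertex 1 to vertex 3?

The number of length-5 walks from vertex 1 to vertex 3 is entry (1,3) of Q⁵, where Q is the adjacency matrix.
Q² = [[1, 1, 0], [1, 1, 0], [0, 0, 2]]
Q³ = [[0, 0, 2], [0, 0, 2], [2, 2, 0]]
Q⁴ = [[2, 2, 0], [2, 2, 0], [0, 0, 4]]
Q⁵ = [[0, 0, 4], [0, 0, 4], [4, 4, 0]]

4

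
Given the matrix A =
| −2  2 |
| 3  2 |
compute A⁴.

A² = [[10, 0], [0, 10]]
A³ = [[−20, 20], [30, 20]]
A⁴ = [[100, 0], [0, 100]]

[[100, 0], [0, 100]]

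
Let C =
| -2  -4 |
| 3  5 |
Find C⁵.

[[-92, -124], [93, 125]]

tr C = 3 and det C = 2, so the characteristic polynomial is λ² − (3)λ + (2) with roots 2 and 1.
Eigenvectors give P = [[-1, -4], [1, 3]] with P⁻¹ = [[3, 4], [-1, -1]], and C = P·diag(2, 1)·P⁻¹.
Then C⁵ = P·diag(32, 1)·P⁻¹ = [[-32, -4], [32, 3]] · [[3, 4], [-1, -1]] = [[-92, -124], [93, 125]].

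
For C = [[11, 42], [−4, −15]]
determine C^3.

[[155, 546], [−52, −183]]

tr C = −4 and det C = 3, so the characteristic polynomial is λ² − (−4)λ + (3) with roots −1 and −3.
Eigenvectors give P = [[7, 3], [−2, −1]] with P⁻¹ = [[1, 3], [−2, −7]], and C = P·diag(−1, −3)·P⁻¹.
Then C^3 = P·diag(−1, −27)·P⁻¹ = [[−7, −81], [2, 27]] · [[1, 3], [−2, −7]] = [[155, 546], [−52, −183]].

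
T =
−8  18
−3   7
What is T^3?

tr T = −1 and det T = −2, so the characteristic polynomial is λ² − (−1)λ + (−2) with roots 1 and −2.
Eigenvectors give P = [[−2, 3], [−1, 1]] with P⁻¹ = [[1, −3], [1, −2]], and T = P·diag(1, −2)·P⁻¹.
Then T^3 = P·diag(1, −8)·P⁻¹ = [[−2, −24], [−1, −8]] · [[1, −3], [1, −2]] = [[−26, 54], [−9, 19]].

[[−26, 54], [−9, 19]]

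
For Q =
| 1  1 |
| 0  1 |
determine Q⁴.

Q = I + N where N = [[0, 1], [0, 0]] is strictly upper-triangular, so N² = 0.
(I + N)⁴ = I + 4·N = [[1, 4], [0, 1]].

[[1, 4], [0, 1]]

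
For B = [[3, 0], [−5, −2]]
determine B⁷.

[[2187, 0], [−2315, −128]]

tr B = 1 and det B = −6, so the characteristic polynomial is λ² − (1)λ + (−6) with roots 3 and −2.
Eigenvectors give P = [[−1, 0], [1, 1]] with P⁻¹ = [[−1, 0], [1, 1]], and B = P·diag(3, −2)·P⁻¹.
Then B⁷ = P·diag(2187, −128)·P⁻¹ = [[−2187, 0], [2187, −128]] · [[−1, 0], [1, 1]] = [[2187, 0], [−2315, −128]].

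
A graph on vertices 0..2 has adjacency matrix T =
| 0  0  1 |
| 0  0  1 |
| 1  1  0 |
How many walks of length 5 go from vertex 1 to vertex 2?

The number of length-5 walks from vertex 1 to vertex 2 is entry (1,2) of T⁵, where T is the adjacency matrix.
T² = [[1, 1, 0], [1, 1, 0], [0, 0, 2]]
T³ = [[0, 0, 2], [0, 0, 2], [2, 2, 0]]
T⁴ = [[2, 2, 0], [2, 2, 0], [0, 0, 4]]
T⁵ = [[0, 0, 4], [0, 0, 4], [4, 4, 0]]

4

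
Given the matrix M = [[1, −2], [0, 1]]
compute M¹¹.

[[1, −22], [0, 1]]

M = I + N where N = [[0, −2], [0, 0]] is strictly upper-triangular, so N² = 0.
(I + N)¹¹ = I + 11·N = [[1, −22], [0, 1]].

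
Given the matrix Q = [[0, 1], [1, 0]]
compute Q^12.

[[1, 0], [0, 1]]

Q² = I (check: tr Q = 0 and det Q = -1), so Q^12 = I since 12 is even.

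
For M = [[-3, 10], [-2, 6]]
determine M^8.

[[-1019, 2550], [-510, 1276]]

tr M = 3 and det M = 2, so the characteristic polynomial is λ² − (3)λ + (2) with roots 2 and 1.
Eigenvectors give P = [[2, -5], [1, -2]] with P⁻¹ = [[-2, 5], [-1, 2]], and M = P·diag(2, 1)·P⁻¹.
Then M^8 = P·diag(256, 1)·P⁻¹ = [[512, -5], [256, -2]] · [[-2, 5], [-1, 2]] = [[-1019, 2550], [-510, 1276]].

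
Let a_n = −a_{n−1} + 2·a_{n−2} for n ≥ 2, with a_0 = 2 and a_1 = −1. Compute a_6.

With companion matrix B = [[−1, 2], [1, 0]], [a_n, a_{n−1}]ᵀ = B·[a_{n−1}, a_{n−2}]ᵀ, so [a_6, a_5]ᵀ = B⁵·[a_1, a_0]ᵀ.
B⁵ = [[−21, 22], [11, −10]], giving [a_6, a_5]ᵀ = [[65], [−31]].

65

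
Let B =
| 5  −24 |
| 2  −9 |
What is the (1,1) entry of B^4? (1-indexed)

tr B = −4 and det B = 3, so the characteristic polynomial is λ² − (−4)λ + (3) with roots −3 and −1.
Eigenvectors give P = [[3, 4], [1, 1]] with P⁻¹ = [[−1, 4], [1, −3]], and B = P·diag(−3, −1)·P⁻¹.
Then B^4 = P·diag(81, 1)·P⁻¹ = [[243, 4], [81, 1]] · [[−1, 4], [1, −3]] = [[−239, 960], [−80, 321]].

−239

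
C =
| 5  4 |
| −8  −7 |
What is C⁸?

tr C = −2 and det C = −3, so the characteristic polynomial is λ² − (−2)λ + (−3) with roots −3 and 1.
Eigenvectors give P = [[−1, −1], [2, 1]] with P⁻¹ = [[1, 1], [−2, −1]], and C = P·diag(−3, 1)·P⁻¹.
Then C⁸ = P·diag(6561, 1)·P⁻¹ = [[−6561, −1], [13122, 1]] · [[1, 1], [−2, −1]] = [[−6559, −6560], [13120, 13121]].

[[−6559, −6560], [13120, 13121]]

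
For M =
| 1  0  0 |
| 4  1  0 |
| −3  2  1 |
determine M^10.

[[1, 0, 0], [40, 1, 0], [330, 20, 1]]

M = I + N where N = [[0, 0, 0], [4, 0, 0], [−3, 2, 0]] is strictly lower-triangular, so N^3 = 0.
(I + N)^10 = I + 10·N + 45·N^2 = [[1, 0, 0], [40, 1, 0], [330, 20, 1]].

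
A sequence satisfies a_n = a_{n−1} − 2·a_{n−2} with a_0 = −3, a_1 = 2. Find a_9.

With companion matrix A = [[1, −2], [1, 0]], [a_n, a_{n−1}]ᵀ = A·[a_{n−1}, a_{n−2}]ᵀ, so [a_9, a_8]ᵀ = A⁸·[a_1, a_0]ᵀ.
A⁸ = [[−17, 6], [−3, −14]], giving [a_9, a_8]ᵀ = [[−52], [36]].

−52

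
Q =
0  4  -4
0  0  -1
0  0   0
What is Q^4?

Q is strictly triangular, hence nilpotent: Q^3 = 0, so Q^4 = 0.

[[0, 0, 0], [0, 0, 0], [0, 0, 0]]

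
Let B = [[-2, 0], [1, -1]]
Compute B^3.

[[-8, 0], [7, -1]]

B^2 = [[4, 0], [-3, 1]]
B^3 = [[-8, 0], [7, -1]]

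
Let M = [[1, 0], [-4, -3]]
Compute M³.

tr M = -2 and det M = -3, so the characteristic polynomial is λ² − (-2)λ + (-3) with roots 1 and -3.
Eigenvectors give P = [[-1, 0], [1, -1]] with P⁻¹ = [[-1, 0], [-1, -1]], and M = P·diag(1, -3)·P⁻¹.
Then M³ = P·diag(1, -27)·P⁻¹ = [[-1, 0], [1, 27]] · [[-1, 0], [-1, -1]] = [[1, 0], [-28, -27]].

[[1, 0], [-28, -27]]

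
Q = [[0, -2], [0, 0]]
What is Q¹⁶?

Q is strictly triangular, hence nilpotent: Q² = 0, so Q¹⁶ = 0.

[[0, 0], [0, 0]]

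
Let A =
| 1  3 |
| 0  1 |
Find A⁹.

[[1, 27], [0, 1]]

A = I + N where N = [[0, 3], [0, 0]] is strictly upper-triangular, so N² = 0.
(I + N)⁹ = I + 9·N = [[1, 27], [0, 1]].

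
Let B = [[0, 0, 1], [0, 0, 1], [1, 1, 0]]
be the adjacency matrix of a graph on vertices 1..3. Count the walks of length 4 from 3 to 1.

The number of length-4 walks from vertex 3 to vertex 1 is entry (3,1) of B^4, where B is the adjacency matrix.
B^2 = [[1, 1, 0], [1, 1, 0], [0, 0, 2]]
B^3 = [[0, 0, 2], [0, 0, 2], [2, 2, 0]]
B^4 = [[2, 2, 0], [2, 2, 0], [0, 0, 4]]

0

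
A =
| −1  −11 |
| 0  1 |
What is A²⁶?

A² = I (check: tr A = 0 and det A = −1), so A²⁶ = I since 26 is even.

[[1, 0], [0, 1]]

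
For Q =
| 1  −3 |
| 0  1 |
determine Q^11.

[[1, −33], [0, 1]]

Q = I + N where N = [[0, −3], [0, 0]] is strictly upper-triangular, so N^2 = 0.
(I + N)^11 = I + 11·N = [[1, −33], [0, 1]].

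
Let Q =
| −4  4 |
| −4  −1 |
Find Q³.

[[80, 20], [−20, 95]]

Q² = [[0, −20], [20, −15]]
Q³ = [[80, 20], [−20, 95]]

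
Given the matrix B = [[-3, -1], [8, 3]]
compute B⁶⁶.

B² = I (check: tr B = 0 and det B = -1), so B⁶⁶ = I since 66 is even.

[[1, 0], [0, 1]]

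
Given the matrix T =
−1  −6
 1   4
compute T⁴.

[[−29, −90], [15, 46]]

tr T = 3 and det T = 2, so the characteristic polynomial is λ² − (3)λ + (2) with roots 1 and 2.
Eigenvectors give P = [[3, −2], [−1, 1]] with P⁻¹ = [[1, 2], [1, 3]], and T = P·diag(1, 2)·P⁻¹.
Then T⁴ = P·diag(1, 16)·P⁻¹ = [[3, −32], [−1, 16]] · [[1, 2], [1, 3]] = [[−29, −90], [15, 46]].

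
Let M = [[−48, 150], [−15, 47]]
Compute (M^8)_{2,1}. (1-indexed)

tr M = −1 and det M = −6, so the characteristic polynomial is λ² − (−1)λ + (−6) with roots 2 and −3.
Eigenvectors give P = [[−3, −10], [−1, −3]] with P⁻¹ = [[3, −10], [−1, 3]], and M = P·diag(2, −3)·P⁻¹.
Then M^8 = P·diag(256, 6561)·P⁻¹ = [[−768, −65610], [−256, −19683]] · [[3, −10], [−1, 3]] = [[63306, −189150], [18915, −56489]].

18915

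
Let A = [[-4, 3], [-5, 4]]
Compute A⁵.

[[-4, 3], [-5, 4]]

A² = I (check: tr A = 0 and det A = -1), so A⁵ = A since 5 is odd.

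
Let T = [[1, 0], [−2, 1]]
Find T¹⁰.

[[1, 0], [−20, 1]]

T = I + N where N = [[0, 0], [−2, 0]] is strictly lower-triangular, so N² = 0.
(I + N)¹⁰ = I + 10·N = [[1, 0], [−20, 1]].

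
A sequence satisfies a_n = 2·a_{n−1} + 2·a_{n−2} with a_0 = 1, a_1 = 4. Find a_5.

208

With companion matrix B = [[2, 2], [1, 0]], [a_n, a_{n−1}]ᵀ = B·[a_{n−1}, a_{n−2}]ᵀ, so [a_5, a_4]ᵀ = B⁴·[a_1, a_0]ᵀ.
B⁴ = [[44, 32], [16, 12]], giving [a_5, a_4]ᵀ = [[208], [76]].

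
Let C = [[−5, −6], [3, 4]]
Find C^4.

[[31, 30], [−15, −14]]

tr C = −1 and det C = −2, so the characteristic polynomial is λ² − (−1)λ + (−2) with roots 1 and −2.
Eigenvectors give P = [[−1, −2], [1, 1]] with P⁻¹ = [[1, 2], [−1, −1]], and C = P·diag(1, −2)·P⁻¹.
Then C^4 = P·diag(1, 16)·P⁻¹ = [[−1, −32], [1, 16]] · [[1, 2], [−1, −1]] = [[31, 30], [−15, −14]].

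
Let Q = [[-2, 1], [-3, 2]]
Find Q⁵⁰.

Q² = I (check: tr Q = 0 and det Q = -1), so Q⁵⁰ = I since 50 is even.

[[1, 0], [0, 1]]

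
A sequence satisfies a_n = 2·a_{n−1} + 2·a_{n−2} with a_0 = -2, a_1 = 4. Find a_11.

With companion matrix Q = [[2, 2], [1, 0]], [a_n, a_{n−1}]ᵀ = Q·[a_{n−1}, a_{n−2}]ᵀ, so [a_11, a_10]ᵀ = Q^10·[a_1, a_0]ᵀ.
Q^10 = [[18272, 13376], [6688, 4896]], giving [a_11, a_10]ᵀ = [[46336], [16960]].

46336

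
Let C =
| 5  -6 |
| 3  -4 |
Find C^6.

[[127, -126], [63, -62]]

tr C = 1 and det C = -2, so the characteristic polynomial is λ² − (1)λ + (-2) with roots -1 and 2.
Eigenvectors give P = [[1, 2], [1, 1]] with P⁻¹ = [[-1, 2], [1, -1]], and C = P·diag(-1, 2)·P⁻¹.
Then C^6 = P·diag(1, 64)·P⁻¹ = [[1, 128], [1, 64]] · [[-1, 2], [1, -1]] = [[127, -126], [63, -62]].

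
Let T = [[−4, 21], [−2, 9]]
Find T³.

[[−106, 399], [−38, 141]]

tr T = 5 and det T = 6, so the characteristic polynomial is λ² − (5)λ + (6) with roots 3 and 2.
Eigenvectors give P = [[3, 7], [1, 2]] with P⁻¹ = [[−2, 7], [1, −3]], and T = P·diag(3, 2)·P⁻¹.
Then T³ = P·diag(27, 8)·P⁻¹ = [[81, 56], [27, 16]] · [[−2, 7], [1, −3]] = [[−106, 399], [−38, 141]].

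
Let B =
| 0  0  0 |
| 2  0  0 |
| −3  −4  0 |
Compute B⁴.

B is strictly triangular, hence nilpotent: B³ = 0, so B⁴ = 0.

[[0, 0, 0], [0, 0, 0], [0, 0, 0]]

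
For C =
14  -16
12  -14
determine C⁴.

[[16, 0], [0, 16]]

tr C = 0 and det C = -4, so the characteristic polynomial is λ² − (0)λ + (-4) with roots -2 and 2.
Eigenvectors give P = [[1, -4], [1, -3]] with P⁻¹ = [[-3, 4], [-1, 1]], and C = P·diag(-2, 2)·P⁻¹.
Then C⁴ = P·diag(16, 16)·P⁻¹ = [[16, -64], [16, -48]] · [[-3, 4], [-1, 1]] = [[16, 0], [0, 16]].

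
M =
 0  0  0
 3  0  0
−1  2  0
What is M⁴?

M is strictly triangular, hence nilpotent: M³ = 0, so M⁴ = 0.

[[0, 0, 0], [0, 0, 0], [0, 0, 0]]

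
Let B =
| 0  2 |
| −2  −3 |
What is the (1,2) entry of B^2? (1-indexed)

−6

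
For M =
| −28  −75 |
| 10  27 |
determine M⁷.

[[−13762, −34725], [4630, 11703]]

tr M = −1 and det M = −6, so the characteristic polynomial is λ² − (−1)λ + (−6) with roots 2 and −3.
Eigenvectors give P = [[−5, −3], [2, 1]] with P⁻¹ = [[1, 3], [−2, −5]], and M = P·diag(2, −3)·P⁻¹.
Then M⁷ = P·diag(128, −2187)·P⁻¹ = [[−640, 6561], [256, −2187]] · [[1, 3], [−2, −5]] = [[−13762, −34725], [4630, 11703]].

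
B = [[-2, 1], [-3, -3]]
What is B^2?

[[1, -5], [15, 6]]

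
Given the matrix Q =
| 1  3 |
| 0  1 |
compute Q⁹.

[[1, 27], [0, 1]]

Q = I + N where N = [[0, 3], [0, 0]] is strictly upper-triangular, so N² = 0.
(I + N)⁹ = I + 9·N = [[1, 27], [0, 1]].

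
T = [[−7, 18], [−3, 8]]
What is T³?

tr T = 1 and det T = −2, so the characteristic polynomial is λ² − (1)λ + (−2) with roots 2 and −1.
Eigenvectors give P = [[−2, 3], [−1, 1]] with P⁻¹ = [[1, −3], [1, −2]], and T = P·diag(2, −1)·P⁻¹.
Then T³ = P·diag(8, −1)·P⁻¹ = [[−16, −3], [−8, −1]] · [[1, −3], [1, −2]] = [[−19, 54], [−9, 26]].

[[−19, 54], [−9, 26]]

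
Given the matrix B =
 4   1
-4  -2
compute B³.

[[40, 8], [-32, -8]]

B² = [[12, 2], [-8, 0]]
B³ = [[40, 8], [-32, -8]]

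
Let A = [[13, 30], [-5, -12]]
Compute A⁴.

tr A = 1 and det A = -6, so the characteristic polynomial is λ² − (1)λ + (-6) with roots -2 and 3.
Eigenvectors give P = [[2, 3], [-1, -1]] with P⁻¹ = [[-1, -3], [1, 2]], and A = P·diag(-2, 3)·P⁻¹.
Then A⁴ = P·diag(16, 81)·P⁻¹ = [[32, 243], [-16, -81]] · [[-1, -3], [1, 2]] = [[211, 390], [-65, -114]].

[[211, 390], [-65, -114]]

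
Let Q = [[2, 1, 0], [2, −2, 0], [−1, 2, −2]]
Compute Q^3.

Q^2 = [[6, 0, 0], [0, 6, 0], [4, −9, 4]]
Q^3 = [[12, 6, 0], [12, −12, 0], [−14, 30, −8]]

[[12, 6, 0], [12, −12, 0], [−14, 30, −8]]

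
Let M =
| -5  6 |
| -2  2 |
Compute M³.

tr M = -3 and det M = 2, so the characteristic polynomial is λ² − (-3)λ + (2) with roots -2 and -1.
Eigenvectors give P = [[2, -3], [1, -2]] with P⁻¹ = [[2, -3], [1, -2]], and M = P·diag(-2, -1)·P⁻¹.
Then M³ = P·diag(-8, -1)·P⁻¹ = [[-16, 3], [-8, 2]] · [[2, -3], [1, -2]] = [[-29, 42], [-14, 20]].

[[-29, 42], [-14, 20]]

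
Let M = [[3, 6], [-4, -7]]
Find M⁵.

[[483, 726], [-484, -727]]

tr M = -4 and det M = 3, so the characteristic polynomial is λ² − (-4)λ + (3) with roots -3 and -1.
Eigenvectors give P = [[-1, 3], [1, -2]] with P⁻¹ = [[2, 3], [1, 1]], and M = P·diag(-3, -1)·P⁻¹.
Then M⁵ = P·diag(-243, -1)·P⁻¹ = [[243, -3], [-243, 2]] · [[2, 3], [1, 1]] = [[483, 726], [-484, -727]].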